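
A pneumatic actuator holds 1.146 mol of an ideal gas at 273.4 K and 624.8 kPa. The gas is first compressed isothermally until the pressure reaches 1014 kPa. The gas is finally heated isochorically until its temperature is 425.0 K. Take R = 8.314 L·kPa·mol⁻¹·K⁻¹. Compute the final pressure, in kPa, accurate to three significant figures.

P₃ ≈ 1.58e+03 kPa

From PV = nRT: V₁ = nRT₁/P₁ = 4.169 L.
Isothermal, so P V is constant: T₂ = T₁; V₂ = V₁·(P₁/P₂) = 2.569 L.
V constant ⇒ P ∝ T: V₃ = V₂; P₃ = P₂·(T₃/T₂) = 1576 kPa.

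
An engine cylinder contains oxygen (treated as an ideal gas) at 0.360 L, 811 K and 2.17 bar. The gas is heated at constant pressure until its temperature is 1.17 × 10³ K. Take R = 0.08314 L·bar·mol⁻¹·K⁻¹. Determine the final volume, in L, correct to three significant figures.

Isobaric, so V/T is constant: P₂ = P₁; V₂ = V₁·(T₂/T₁) = 0.5194 L.

V₂ ≈ 0.519 L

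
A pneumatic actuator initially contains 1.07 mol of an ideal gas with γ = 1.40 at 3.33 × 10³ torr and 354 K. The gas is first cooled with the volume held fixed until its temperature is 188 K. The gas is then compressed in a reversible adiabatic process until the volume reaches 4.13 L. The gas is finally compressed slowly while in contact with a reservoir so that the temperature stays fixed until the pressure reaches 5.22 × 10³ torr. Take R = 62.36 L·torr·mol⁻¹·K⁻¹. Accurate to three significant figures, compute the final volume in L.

V₄ ≈ 2.98 L

From PV = nRT: V₁ = nRT₁/P₁ = 7.093 L.
Isochoric, so P/T is constant: V₂ = V₁; P₂ = P₁·(T₂/T₁) = 1768 torr.
Reversible adiabatic, γ = 1.40: T₃ = T₂·(V₂/V₃)^(γ−1) = 233.4 K; P₃ = P₂·(V₂/V₃)^γ = 3771 torr.
Isothermal, so P V is constant: T₄ = T₃; V₄ = V₃·(P₃/P₄) = 2.984 L.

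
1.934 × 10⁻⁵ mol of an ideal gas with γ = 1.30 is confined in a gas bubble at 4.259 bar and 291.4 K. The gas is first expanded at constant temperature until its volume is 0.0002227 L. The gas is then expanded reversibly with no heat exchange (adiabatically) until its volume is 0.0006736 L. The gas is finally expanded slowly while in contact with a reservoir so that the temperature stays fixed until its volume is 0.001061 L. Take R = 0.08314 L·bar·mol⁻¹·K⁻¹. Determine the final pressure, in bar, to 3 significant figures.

From PV = nRT: V₁ = nRT₁/P₁ = 0.0001100 L.
Isothermal, so P V is constant: T₂ = T₁; P₂ = P₁·(V₁/V₂) = 2.104 bar.
Adiabatic (γ = 1.30), T V^(γ−1) and P V^γ constant: T₃ = T₂·(V₂/V₃)^(γ−1) = 209.1 K; P₃ = P₂·(V₂/V₃)^γ = 0.4991 bar.
T constant ⇒ Boyle's law P V = const: T₄ = T₃; P₄ = P₃·(V₃/V₄) = 0.3168 bar.

P₄ ≈ 0.317 bar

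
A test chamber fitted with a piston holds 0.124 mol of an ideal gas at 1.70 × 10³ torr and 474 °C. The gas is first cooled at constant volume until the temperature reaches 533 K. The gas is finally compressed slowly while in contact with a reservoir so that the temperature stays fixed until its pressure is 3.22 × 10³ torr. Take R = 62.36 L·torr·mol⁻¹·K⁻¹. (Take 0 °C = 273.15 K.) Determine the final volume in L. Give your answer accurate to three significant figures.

V₃ ≈ 1.28 L

Convert: T₁ = 747.1 K.
From PV = nRT: V₁ = nRT₁/P₁ = 3.398 L.
Isochoric, so P/T is constant: V₂ = V₁; P₂ = P₁·(T₂/T₁) = 1213 torr.
T constant ⇒ Boyle's law P V = const: T₃ = T₂; V₃ = V₂·(P₂/P₃) = 1.280 L.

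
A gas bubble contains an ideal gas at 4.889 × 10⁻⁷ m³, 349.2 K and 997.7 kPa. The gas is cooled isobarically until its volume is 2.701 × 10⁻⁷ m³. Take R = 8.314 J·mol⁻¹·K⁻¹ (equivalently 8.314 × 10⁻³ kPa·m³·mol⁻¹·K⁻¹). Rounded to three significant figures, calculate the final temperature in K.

T₂ ≈ 193 K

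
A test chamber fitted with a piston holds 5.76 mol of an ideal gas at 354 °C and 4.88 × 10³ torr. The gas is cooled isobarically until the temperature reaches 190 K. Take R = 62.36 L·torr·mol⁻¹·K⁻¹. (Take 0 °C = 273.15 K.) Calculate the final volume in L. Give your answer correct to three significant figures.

V₂ ≈ 14.0 L

Convert: T₁ = 627.1 K.
From PV = nRT: V₁ = nRT₁/P₁ = 46.16 L.
P constant ⇒ V ∝ T: P₂ = P₁; V₂ = V₁·(T₂/T₁) = 13.98 L.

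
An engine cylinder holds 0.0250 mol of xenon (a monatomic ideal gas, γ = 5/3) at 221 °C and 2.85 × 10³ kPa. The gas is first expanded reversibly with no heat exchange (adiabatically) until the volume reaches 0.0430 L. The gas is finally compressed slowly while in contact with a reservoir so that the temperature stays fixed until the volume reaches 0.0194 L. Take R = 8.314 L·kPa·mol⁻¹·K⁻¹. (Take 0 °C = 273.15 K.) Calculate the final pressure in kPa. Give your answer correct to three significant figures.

P₃ ≈ 4.71e+03 kPa

Convert: T₁ = 494.1 K.
From PV = nRT: V₁ = nRT₁/P₁ = 0.03604 L.
Reversible adiabatic, γ = 5/3: T₂ = T₁·(V₁/V₂)^(γ−1) = 439.3 K; P₂ = P₁·(V₁/V₂)^γ = 2123 kPa.
T constant ⇒ Boyle's law P V = const: T₃ = T₂; P₃ = P₂·(V₂/V₃) = 4706 kPa.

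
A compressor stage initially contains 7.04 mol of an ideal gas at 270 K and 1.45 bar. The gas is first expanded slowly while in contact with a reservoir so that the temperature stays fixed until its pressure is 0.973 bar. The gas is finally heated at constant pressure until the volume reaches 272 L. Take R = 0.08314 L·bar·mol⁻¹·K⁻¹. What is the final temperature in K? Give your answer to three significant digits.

From PV = nRT: V₁ = nRT₁/P₁ = 109.0 L.
T constant ⇒ Boyle's law P V = const: T₂ = T₁; V₂ = V₁·(P₁/P₂) = 162.4 L.
Isobaric, so V/T is constant: P₃ = P₂; T₃ = T₂·(V₃/V₂) = 452.2 K.

T₃ ≈ 452 K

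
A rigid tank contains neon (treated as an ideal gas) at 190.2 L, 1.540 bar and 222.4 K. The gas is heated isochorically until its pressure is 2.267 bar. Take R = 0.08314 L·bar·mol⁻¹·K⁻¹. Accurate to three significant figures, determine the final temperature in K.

T₂ ≈ 327 K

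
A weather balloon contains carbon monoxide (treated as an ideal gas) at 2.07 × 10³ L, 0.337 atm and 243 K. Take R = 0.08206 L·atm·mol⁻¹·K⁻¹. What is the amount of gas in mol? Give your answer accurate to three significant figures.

n ≈ 35.0 mol

PV = nRT ⇒ n = PV/(RT) = (0.337 × 2.07e+03) / (0.08206 × 243)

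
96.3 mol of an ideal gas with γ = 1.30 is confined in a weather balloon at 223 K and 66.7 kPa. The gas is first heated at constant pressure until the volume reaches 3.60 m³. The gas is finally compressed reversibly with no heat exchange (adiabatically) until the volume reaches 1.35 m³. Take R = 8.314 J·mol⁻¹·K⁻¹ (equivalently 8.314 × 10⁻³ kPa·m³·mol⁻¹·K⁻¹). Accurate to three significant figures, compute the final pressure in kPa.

From PV = nRT: V₁ = nRT₁/P₁ = 2.677 m³.
P constant ⇒ V ∝ T: P₂ = P₁; T₂ = T₁·(V₂/V₁) = 299.9 K.
Adiabatic (γ = 1.30), T V^(γ−1) and P V^γ constant: T₃ = T₂·(V₂/V₃)^(γ−1) = 402.5 K; P₃ = P₂·(V₂/V₃)^γ = 238.7 kPa.

P₃ ≈ 239 kPa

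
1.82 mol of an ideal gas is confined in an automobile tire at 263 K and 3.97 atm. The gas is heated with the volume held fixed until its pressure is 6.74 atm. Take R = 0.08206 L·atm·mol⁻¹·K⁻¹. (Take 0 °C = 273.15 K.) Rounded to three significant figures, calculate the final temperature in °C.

From PV = nRT: V₁ = nRT₁/P₁ = 9.894 L.
V constant ⇒ P ∝ T: V₂ = V₁; T₂ = T₁·(P₂/P₁) = 446.5 K.

T₂ ≈ 173 °C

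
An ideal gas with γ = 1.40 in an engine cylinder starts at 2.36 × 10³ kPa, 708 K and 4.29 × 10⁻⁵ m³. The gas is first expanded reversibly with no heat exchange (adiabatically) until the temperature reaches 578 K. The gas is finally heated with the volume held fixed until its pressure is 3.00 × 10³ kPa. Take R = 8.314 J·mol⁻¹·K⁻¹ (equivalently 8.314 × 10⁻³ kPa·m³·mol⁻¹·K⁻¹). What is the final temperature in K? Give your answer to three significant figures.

T₃ ≈ 1.49e+03 K

Adiabatic (γ = 1.40), T V^(γ−1) and P V^γ constant: P₂ = P₁·(T₂/T₁)^(γ/(γ−1)) = 1160 kPa; V₂ = V₁·(T₁/T₂)^(1/(γ−1)) = 7.124e-05 m³.
Isochoric, so P/T is constant: V₃ = V₂; T₃ = T₂·(P₃/P₂) = 1495 K.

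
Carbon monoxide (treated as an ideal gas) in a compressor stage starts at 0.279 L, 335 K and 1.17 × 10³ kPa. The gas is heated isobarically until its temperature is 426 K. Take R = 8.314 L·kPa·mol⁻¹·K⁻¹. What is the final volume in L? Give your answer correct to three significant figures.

Isobaric, so V/T is constant: P₂ = P₁; V₂ = V₁·(T₂/T₁) = 0.3548 L.

V₂ ≈ 0.355 L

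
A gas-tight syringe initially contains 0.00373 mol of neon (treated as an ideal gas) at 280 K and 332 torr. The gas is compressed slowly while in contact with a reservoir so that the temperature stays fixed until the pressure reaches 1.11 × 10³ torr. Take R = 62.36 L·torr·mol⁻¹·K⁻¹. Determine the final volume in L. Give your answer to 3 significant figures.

V₂ ≈ 0.0587 L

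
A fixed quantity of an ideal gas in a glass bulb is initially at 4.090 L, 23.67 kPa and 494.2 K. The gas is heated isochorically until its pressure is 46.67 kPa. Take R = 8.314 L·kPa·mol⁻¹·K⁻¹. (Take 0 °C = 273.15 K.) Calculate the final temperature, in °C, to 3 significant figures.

T₂ ≈ 701 °C

Isochoric, so P/T is constant: V₂ = V₁; T₂ = T₁·(P₂/P₁) = 974.4 K.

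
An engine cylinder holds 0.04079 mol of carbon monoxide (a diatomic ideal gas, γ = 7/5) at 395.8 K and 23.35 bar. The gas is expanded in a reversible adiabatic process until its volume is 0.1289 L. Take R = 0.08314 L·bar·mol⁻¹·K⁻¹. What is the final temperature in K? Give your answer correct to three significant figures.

T₂ ≈ 287 K

From PV = nRT: V₁ = nRT₁/P₁ = 0.05748 L.
Adiabatic (γ = 7/5), T V^(γ−1) and P V^γ constant: T₂ = T₁·(V₁/V₂)^(γ−1) = 286.5 K; P₂ = P₁·(V₁/V₂)^γ = 7.539 bar.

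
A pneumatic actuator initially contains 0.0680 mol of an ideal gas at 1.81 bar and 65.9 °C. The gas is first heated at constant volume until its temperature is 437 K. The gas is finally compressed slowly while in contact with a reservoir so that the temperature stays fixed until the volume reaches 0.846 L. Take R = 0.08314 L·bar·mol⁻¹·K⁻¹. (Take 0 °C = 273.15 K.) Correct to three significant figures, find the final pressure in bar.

P₃ ≈ 2.92 bar

Convert: T₁ = 339.0 K.
From PV = nRT: V₁ = nRT₁/P₁ = 1.059 L.
V constant ⇒ P ∝ T: V₂ = V₁; P₂ = P₁·(T₂/T₁) = 2.333 bar.
T constant ⇒ Boyle's law P V = const: T₃ = T₂; P₃ = P₂·(V₂/V₃) = 2.920 bar.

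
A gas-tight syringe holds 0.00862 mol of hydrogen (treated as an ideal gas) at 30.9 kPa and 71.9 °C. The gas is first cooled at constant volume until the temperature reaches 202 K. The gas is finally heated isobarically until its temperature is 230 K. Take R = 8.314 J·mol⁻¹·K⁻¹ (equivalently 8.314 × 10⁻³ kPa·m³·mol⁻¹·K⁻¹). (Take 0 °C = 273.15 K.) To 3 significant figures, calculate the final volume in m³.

Convert: T₁ = 345.0 K.
From PV = nRT: V₁ = nRT₁/P₁ = 0.0008003 m³.
V constant ⇒ P ∝ T: V₂ = V₁; P₂ = P₁·(T₂/T₁) = 18.09 kPa.
P constant ⇒ V ∝ T: P₃ = P₂; V₃ = V₂·(T₃/T₂) = 0.0009112 m³.

V₃ ≈ 0.000911 m³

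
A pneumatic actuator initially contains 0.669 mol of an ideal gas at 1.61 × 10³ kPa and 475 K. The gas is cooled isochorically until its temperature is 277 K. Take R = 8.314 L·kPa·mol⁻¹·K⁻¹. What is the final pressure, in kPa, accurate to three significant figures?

From PV = nRT: V₁ = nRT₁/P₁ = 1.641 L.
Isochoric, so P/T is constant: V₂ = V₁; P₂ = P₁·(T₂/T₁) = 938.9 kPa.

P₂ ≈ 939 kPa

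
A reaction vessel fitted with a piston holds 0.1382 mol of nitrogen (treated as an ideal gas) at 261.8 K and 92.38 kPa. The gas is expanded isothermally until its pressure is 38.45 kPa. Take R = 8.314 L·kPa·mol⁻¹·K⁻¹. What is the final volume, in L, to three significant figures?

From PV = nRT: V₁ = nRT₁/P₁ = 3.256 L.
T constant ⇒ Boyle's law P V = const: T₂ = T₁; V₂ = V₁·(P₁/P₂) = 7.823 L.

V₂ ≈ 7.82 L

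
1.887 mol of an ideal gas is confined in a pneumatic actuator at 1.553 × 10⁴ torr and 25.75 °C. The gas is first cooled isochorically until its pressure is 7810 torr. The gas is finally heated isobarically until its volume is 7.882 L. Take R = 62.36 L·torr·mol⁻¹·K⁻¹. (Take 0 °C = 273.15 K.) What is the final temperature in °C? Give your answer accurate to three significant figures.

T₃ ≈ 250 °C

Convert: T₁ = 298.9 K.
From PV = nRT: V₁ = nRT₁/P₁ = 2.265 L.
V constant ⇒ P ∝ T: V₂ = V₁; T₂ = T₁·(P₂/P₁) = 150.3 K.
Isobaric, so V/T is constant: P₃ = P₂; T₃ = T₂·(V₃/V₂) = 523.1 K.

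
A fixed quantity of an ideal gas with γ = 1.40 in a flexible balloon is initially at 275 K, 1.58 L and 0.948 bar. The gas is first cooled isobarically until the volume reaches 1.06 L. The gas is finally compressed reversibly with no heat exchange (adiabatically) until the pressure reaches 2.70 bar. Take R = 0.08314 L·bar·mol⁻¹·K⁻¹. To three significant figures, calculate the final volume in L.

P constant ⇒ V ∝ T: P₂ = P₁; T₂ = T₁·(V₂/V₁) = 184.5 K.
Adiabatic (γ = 1.40), T V^(γ−1) and P V^γ constant: T₃ = T₂·(P₃/P₂)^((γ−1)/γ) = 248.8 K; V₃ = V₂·(P₂/P₃)^(1/γ) = 0.5019 L.

V₃ ≈ 0.502 L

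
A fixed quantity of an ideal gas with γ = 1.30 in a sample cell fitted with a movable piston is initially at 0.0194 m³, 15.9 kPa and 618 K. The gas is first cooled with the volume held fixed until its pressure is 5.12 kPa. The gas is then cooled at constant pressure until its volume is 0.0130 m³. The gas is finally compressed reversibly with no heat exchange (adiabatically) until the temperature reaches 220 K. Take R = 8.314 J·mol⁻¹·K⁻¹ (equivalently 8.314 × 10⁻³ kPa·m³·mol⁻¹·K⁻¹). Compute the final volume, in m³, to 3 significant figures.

V constant ⇒ P ∝ T: V₂ = V₁; T₂ = T₁·(P₂/P₁) = 199.0 K.
P constant ⇒ V ∝ T: P₃ = P₂; T₃ = T₂·(V₃/V₂) = 133.4 K.
Reversible adiabatic, γ = 1.30: P₄ = P₃·(T₄/T₃)^(γ/(γ−1)) = 44.81 kPa; V₄ = V₃·(T₃/T₄)^(1/(γ−1)) = 0.002450 m³.

V₄ ≈ 0.00245 m³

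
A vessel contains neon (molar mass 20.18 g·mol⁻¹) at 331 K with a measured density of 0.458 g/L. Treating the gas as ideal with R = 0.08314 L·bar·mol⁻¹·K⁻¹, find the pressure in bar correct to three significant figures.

P ≈ 0.625 bar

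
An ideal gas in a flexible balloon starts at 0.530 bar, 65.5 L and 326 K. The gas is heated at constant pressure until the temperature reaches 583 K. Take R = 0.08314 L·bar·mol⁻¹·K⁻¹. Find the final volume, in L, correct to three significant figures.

P constant ⇒ V ∝ T: P₂ = P₁; V₂ = V₁·(T₂/T₁) = 117.1 L.

V₂ ≈ 117 L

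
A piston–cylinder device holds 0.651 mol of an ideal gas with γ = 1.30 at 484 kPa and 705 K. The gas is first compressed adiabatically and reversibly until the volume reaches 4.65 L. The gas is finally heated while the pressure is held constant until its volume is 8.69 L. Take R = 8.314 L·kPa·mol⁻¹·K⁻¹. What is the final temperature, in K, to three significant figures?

T₃ ≈ 1.54e+03 K

From PV = nRT: V₁ = nRT₁/P₁ = 7.884 L.
Adiabatic (γ = 1.30), T V^(γ−1) and P V^γ constant: T₂ = T₁·(V₁/V₂)^(γ−1) = 826.0 K; P₂ = P₁·(V₁/V₂)^γ = 961.4 kPa.
Isobaric, so V/T is constant: P₃ = P₂; T₃ = T₂·(V₃/V₂) = 1544 K.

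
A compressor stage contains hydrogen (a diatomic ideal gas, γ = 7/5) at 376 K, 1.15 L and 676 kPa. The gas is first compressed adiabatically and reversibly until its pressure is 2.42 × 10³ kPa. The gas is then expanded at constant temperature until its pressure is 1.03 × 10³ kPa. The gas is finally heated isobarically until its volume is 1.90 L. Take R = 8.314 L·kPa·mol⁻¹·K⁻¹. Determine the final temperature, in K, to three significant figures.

T₄ ≈ 947 K

Reversible adiabatic, γ = 7/5: T₂ = T₁·(P₂/P₁)^((γ−1)/γ) = 541.3 K; V₂ = V₁·(P₁/P₂)^(1/γ) = 0.4625 L.
T constant ⇒ Boyle's law P V = const: T₃ = T₂; V₃ = V₂·(P₂/P₃) = 1.087 L.
P constant ⇒ V ∝ T: P₄ = P₃; T₄ = T₃·(V₄/V₃) = 946.5 K.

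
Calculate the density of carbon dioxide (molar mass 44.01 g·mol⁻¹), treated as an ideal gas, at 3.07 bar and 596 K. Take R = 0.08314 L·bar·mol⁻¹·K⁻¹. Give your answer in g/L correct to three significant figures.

ρ ≈ 2.73 g/L

ρ = PM/(RT) = (3.07 × 44.01) / (0.08314 × 596.0)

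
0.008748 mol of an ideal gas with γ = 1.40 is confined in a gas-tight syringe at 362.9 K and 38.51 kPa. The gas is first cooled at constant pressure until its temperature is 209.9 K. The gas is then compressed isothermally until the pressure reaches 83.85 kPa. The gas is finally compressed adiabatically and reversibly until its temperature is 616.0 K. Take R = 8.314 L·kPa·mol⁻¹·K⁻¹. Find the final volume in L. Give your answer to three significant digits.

From PV = nRT: V₁ = nRT₁/P₁ = 0.6854 L.
Isobaric, so V/T is constant: P₂ = P₁; V₂ = V₁·(T₂/T₁) = 0.3964 L.
T constant ⇒ Boyle's law P V = const: T₃ = T₂; V₃ = V₂·(P₂/P₃) = 0.1821 L.
Adiabatic (γ = 1.40), T V^(γ−1) and P V^γ constant: P₄ = P₃·(T₄/T₃)^(γ/(γ−1)) = 3631 kPa; V₄ = V₃·(T₃/T₄)^(1/(γ−1)) = 0.01234 L.

V₄ ≈ 0.0123 L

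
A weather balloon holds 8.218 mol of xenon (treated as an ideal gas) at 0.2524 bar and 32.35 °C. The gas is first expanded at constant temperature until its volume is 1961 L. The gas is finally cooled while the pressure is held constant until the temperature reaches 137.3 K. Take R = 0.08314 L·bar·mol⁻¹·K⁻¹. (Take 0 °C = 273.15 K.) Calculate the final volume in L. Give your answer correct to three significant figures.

Convert: T₁ = 305.5 K.
From PV = nRT: V₁ = nRT₁/P₁ = 827.0 L.
T constant ⇒ Boyle's law P V = const: T₂ = T₁; P₂ = P₁·(V₁/V₂) = 0.1064 bar.
P constant ⇒ V ∝ T: P₃ = P₂; V₃ = V₂·(T₃/T₂) = 881.3 L.

V₃ ≈ 881 L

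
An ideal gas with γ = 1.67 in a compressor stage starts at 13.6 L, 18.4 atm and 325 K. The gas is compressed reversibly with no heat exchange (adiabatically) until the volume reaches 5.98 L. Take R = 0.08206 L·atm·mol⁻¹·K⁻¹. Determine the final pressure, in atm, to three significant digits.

Adiabatic (γ = 1.67), T V^(γ−1) and P V^γ constant: T₂ = T₁·(V₁/V₂)^(γ−1) = 563.6 K; P₂ = P₁·(V₁/V₂)^γ = 72.57 atm.

P₂ ≈ 72.6 atm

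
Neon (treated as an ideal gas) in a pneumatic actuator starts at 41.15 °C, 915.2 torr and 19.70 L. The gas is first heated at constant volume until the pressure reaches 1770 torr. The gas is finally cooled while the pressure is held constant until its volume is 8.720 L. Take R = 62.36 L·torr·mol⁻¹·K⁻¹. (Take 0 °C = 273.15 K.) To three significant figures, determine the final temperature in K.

Convert: T₁ = 314.3 K.
Isochoric, so P/T is constant: V₂ = V₁; T₂ = T₁·(P₂/P₁) = 607.9 K.
P constant ⇒ V ∝ T: P₃ = P₂; T₃ = T₂·(V₃/V₂) = 269.1 K.

T₃ ≈ 269 K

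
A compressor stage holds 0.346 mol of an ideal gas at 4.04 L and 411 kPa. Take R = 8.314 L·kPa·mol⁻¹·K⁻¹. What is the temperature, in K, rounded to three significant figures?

PV = nRT ⇒ T = PV/(nR) = (411 × 4.04) / (0.346 × 8.314)

T ≈ 577 K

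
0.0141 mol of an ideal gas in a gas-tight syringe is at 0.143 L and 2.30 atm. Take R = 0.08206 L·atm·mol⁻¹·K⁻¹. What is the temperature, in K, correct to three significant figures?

T ≈ 284 K

PV = nRT ⇒ T = PV/(nR) = (2.30 × 0.143) / (0.0141 × 0.08206)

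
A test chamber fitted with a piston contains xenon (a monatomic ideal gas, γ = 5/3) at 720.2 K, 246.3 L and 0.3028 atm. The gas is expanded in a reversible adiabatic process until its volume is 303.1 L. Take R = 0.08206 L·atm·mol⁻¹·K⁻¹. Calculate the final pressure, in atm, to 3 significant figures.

Adiabatic (γ = 5/3), T V^(γ−1) and P V^γ constant: T₂ = T₁·(V₁/V₂)^(γ−1) = 627.2 K; P₂ = P₁·(V₁/V₂)^γ = 0.2143 atm.

P₂ ≈ 0.214 atm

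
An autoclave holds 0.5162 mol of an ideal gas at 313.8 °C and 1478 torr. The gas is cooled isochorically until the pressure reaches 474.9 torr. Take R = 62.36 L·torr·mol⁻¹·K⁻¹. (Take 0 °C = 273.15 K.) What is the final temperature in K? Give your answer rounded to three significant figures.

Convert: T₁ = 587.0 K.
From PV = nRT: V₁ = nRT₁/P₁ = 12.78 L.
Isochoric, so P/T is constant: V₂ = V₁; T₂ = T₁·(P₂/P₁) = 188.6 K.

T₂ ≈ 189 K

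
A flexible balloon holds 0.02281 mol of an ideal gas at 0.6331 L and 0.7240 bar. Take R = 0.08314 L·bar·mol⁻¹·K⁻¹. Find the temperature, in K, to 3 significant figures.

PV = nRT ⇒ T = PV/(nR) = (0.7240 × 0.6331) / (0.02281 × 0.08314)

T ≈ 242 K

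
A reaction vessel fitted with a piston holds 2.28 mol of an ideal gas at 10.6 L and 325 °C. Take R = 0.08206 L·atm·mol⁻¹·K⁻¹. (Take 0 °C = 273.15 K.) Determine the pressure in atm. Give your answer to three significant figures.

P ≈ 10.6 atm

Convert: T = 598.15 K.
PV = nRT ⇒ P = nRT/V = (2.28 × 0.08206 × 598.15) / 10.6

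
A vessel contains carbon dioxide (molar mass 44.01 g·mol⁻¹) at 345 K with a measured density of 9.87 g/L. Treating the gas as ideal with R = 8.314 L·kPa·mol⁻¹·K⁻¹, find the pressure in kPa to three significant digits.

ρ = PM/(RT) ⇒ P = ρRT/M = (9.87 × 8.314 × 345.0) / 44.01

P ≈ 643 kPa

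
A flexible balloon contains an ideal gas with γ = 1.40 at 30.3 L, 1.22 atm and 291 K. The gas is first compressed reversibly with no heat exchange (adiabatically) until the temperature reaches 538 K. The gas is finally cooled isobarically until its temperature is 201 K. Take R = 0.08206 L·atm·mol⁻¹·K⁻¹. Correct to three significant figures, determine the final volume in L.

V₃ ≈ 2.44 L

Reversible adiabatic, γ = 1.40: P₂ = P₁·(T₂/T₁)^(γ/(γ−1)) = 10.48 atm; V₂ = V₁·(T₁/T₂)^(1/(γ−1)) = 6.520 L.
Isobaric, so V/T is constant: P₃ = P₂; V₃ = V₂·(T₃/T₂) = 2.436 L.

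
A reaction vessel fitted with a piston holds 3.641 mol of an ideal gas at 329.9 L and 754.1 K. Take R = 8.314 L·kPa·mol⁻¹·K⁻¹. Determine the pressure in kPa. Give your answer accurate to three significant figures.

PV = nRT ⇒ P = nRT/V = (3.641 × 8.314 × 754.1) / 329.9

P ≈ 69.2 kPa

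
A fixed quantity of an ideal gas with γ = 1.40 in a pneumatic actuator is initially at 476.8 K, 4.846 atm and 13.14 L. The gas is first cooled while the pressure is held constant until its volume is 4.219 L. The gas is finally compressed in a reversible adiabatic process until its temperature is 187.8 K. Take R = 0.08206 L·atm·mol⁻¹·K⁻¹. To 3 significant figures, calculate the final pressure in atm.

Isobaric, so V/T is constant: P₂ = P₁; T₂ = T₁·(V₂/V₁) = 153.1 K.
Reversible adiabatic, γ = 1.40: P₃ = P₂·(T₃/T₂)^(γ/(γ−1)) = 9.908 atm; V₃ = V₂·(T₂/T₃)^(1/(γ−1)) = 2.531 L.

P₃ ≈ 9.91 atm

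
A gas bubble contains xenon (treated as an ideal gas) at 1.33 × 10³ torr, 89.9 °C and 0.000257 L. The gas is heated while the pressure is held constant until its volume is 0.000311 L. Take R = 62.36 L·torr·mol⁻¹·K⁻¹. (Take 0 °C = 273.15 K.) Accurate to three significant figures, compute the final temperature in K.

T₂ ≈ 439 K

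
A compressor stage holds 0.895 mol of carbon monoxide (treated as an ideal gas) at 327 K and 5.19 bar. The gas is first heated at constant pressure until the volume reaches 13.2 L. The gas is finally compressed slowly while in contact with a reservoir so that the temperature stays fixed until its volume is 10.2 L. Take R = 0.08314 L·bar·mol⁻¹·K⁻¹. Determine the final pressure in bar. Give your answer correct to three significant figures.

P₃ ≈ 6.72 bar

From PV = nRT: V₁ = nRT₁/P₁ = 4.688 L.
Isobaric, so V/T is constant: P₂ = P₁; T₂ = T₁·(V₂/V₁) = 920.7 K.
T constant ⇒ Boyle's law P V = const: T₃ = T₂; P₃ = P₂·(V₂/V₃) = 6.716 bar.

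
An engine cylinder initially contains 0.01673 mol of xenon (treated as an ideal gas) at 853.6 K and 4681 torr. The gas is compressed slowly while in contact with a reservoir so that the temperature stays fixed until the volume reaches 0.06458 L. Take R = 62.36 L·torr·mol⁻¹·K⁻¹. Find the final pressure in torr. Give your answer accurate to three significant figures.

From PV = nRT: V₁ = nRT₁/P₁ = 0.1902 L.
Isothermal, so P V is constant: T₂ = T₁; P₂ = P₁·(V₁/V₂) = 1.379e+04 torr.

P₂ ≈ 1.38e+04 torr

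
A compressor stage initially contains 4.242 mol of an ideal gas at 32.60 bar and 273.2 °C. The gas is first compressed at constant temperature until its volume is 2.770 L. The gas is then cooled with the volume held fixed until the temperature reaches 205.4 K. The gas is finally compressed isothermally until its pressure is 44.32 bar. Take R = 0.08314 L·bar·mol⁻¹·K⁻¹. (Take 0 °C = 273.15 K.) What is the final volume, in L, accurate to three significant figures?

V₄ ≈ 1.63 L

Convert: T₁ = 546.3 K.
From PV = nRT: V₁ = nRT₁/P₁ = 5.911 L.
T constant ⇒ Boyle's law P V = const: T₂ = T₁; P₂ = P₁·(V₁/V₂) = 69.56 bar.
Isochoric, so P/T is constant: V₃ = V₂; P₃ = P₂·(T₃/T₂) = 26.15 bar.
Isothermal, so P V is constant: T₄ = T₃; V₄ = V₃·(P₃/P₄) = 1.634 L.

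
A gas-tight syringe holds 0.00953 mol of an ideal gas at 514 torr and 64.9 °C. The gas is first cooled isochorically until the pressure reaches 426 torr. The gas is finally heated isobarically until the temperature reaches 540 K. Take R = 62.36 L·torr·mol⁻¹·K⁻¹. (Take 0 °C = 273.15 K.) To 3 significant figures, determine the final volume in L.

V₃ ≈ 0.753 L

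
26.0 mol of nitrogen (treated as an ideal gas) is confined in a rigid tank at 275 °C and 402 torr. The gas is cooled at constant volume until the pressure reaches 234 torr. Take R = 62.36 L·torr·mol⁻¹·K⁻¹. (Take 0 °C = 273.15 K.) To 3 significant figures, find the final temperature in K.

T₂ ≈ 319 K

Convert: T₁ = 548.1 K.
From PV = nRT: V₁ = nRT₁/P₁ = 2211 L.
V constant ⇒ P ∝ T: V₂ = V₁; T₂ = T₁·(P₂/P₁) = 319.1 K.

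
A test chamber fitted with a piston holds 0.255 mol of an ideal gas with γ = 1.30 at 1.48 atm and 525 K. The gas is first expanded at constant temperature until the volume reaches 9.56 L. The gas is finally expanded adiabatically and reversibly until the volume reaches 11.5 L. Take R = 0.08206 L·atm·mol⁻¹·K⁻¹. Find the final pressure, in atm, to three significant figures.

P₃ ≈ 0.904 atm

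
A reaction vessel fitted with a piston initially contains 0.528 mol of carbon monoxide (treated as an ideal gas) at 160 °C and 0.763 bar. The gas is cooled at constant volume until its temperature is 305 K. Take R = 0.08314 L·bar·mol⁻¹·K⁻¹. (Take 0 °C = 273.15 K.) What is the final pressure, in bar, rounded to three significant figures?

Convert: T₁ = 433.1 K.
From PV = nRT: V₁ = nRT₁/P₁ = 24.92 L.
Isochoric, so P/T is constant: V₂ = V₁; P₂ = P₁·(T₂/T₁) = 0.5373 bar.

P₂ ≈ 0.537 bar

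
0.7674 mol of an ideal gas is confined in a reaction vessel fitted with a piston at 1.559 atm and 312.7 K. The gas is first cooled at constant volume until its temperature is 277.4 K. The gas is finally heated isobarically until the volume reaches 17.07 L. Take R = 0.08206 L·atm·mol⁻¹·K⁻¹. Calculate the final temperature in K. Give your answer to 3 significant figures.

T₃ ≈ 375 K

From PV = nRT: V₁ = nRT₁/P₁ = 12.63 L.
Isochoric, so P/T is constant: V₂ = V₁; P₂ = P₁·(T₂/T₁) = 1.383 atm.
P constant ⇒ V ∝ T: P₃ = P₂; T₃ = T₂·(V₃/V₂) = 374.9 K.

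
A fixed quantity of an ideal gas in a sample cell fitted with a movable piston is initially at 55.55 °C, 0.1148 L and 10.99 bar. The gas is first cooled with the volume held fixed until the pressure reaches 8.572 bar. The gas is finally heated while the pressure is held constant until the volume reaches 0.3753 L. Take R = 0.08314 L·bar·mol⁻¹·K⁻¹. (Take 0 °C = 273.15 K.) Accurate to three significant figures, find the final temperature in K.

T₃ ≈ 838 K

Convert: T₁ = 328.7 K.
V constant ⇒ P ∝ T: V₂ = V₁; T₂ = T₁·(P₂/P₁) = 256.4 K.
P constant ⇒ V ∝ T: P₃ = P₂; T₃ = T₂·(V₃/V₂) = 838.1 K.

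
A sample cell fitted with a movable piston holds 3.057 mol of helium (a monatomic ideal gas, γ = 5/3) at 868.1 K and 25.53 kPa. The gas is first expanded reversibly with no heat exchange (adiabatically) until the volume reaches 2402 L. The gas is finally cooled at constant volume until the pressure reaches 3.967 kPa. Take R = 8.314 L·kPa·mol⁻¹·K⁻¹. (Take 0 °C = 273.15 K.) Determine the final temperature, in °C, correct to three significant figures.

From PV = nRT: V₁ = nRT₁/P₁ = 864.2 L.
Adiabatic (γ = 5/3), T V^(γ−1) and P V^γ constant: T₂ = T₁·(V₁/V₂)^(γ−1) = 439.1 K; P₂ = P₁·(V₁/V₂)^γ = 4.647 kPa.
Isochoric, so P/T is constant: V₃ = V₂; T₃ = T₂·(P₃/P₂) = 374.9 K.

T₃ ≈ 102 °C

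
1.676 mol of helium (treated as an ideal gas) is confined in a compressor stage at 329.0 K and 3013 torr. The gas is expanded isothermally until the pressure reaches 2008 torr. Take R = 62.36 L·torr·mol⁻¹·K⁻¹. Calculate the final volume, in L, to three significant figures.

V₂ ≈ 17.1 L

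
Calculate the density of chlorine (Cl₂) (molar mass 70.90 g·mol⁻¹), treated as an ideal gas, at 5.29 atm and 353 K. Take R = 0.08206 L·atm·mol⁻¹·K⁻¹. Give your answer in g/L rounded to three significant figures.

ρ ≈ 12.9 g/L

ρ = PM/(RT) = (5.29 × 70.90) / (0.08206 × 353.0)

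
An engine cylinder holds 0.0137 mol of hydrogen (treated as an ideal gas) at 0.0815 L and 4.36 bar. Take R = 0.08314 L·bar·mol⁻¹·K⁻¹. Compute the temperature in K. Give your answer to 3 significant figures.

T ≈ 312 K

PV = nRT ⇒ T = PV/(nR) = (4.36 × 0.0815) / (0.0137 × 0.08314)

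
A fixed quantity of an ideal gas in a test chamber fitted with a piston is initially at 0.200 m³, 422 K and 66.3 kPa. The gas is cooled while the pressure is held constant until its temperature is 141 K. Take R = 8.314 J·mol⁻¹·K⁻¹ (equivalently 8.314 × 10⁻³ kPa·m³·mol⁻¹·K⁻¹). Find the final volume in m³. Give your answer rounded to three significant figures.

V₂ ≈ 0.0668 m³

Isobaric, so V/T is constant: P₂ = P₁; V₂ = V₁·(T₂/T₁) = 0.06682 m³.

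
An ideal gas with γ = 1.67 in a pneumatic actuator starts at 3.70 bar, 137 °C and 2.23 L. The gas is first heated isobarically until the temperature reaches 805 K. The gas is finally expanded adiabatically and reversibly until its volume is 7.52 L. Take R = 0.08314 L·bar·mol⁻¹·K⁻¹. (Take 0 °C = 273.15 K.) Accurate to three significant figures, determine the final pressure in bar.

Convert: T₁ = 410.1 K.
Isobaric, so V/T is constant: P₂ = P₁; V₂ = V₁·(T₂/T₁) = 4.377 L.
Adiabatic (γ = 1.67), T V^(γ−1) and P V^γ constant: T₃ = T₂·(V₂/V₃)^(γ−1) = 560.2 K; P₃ = P₂·(V₂/V₃)^γ = 1.498 bar.

P₃ ≈ 1.50 bar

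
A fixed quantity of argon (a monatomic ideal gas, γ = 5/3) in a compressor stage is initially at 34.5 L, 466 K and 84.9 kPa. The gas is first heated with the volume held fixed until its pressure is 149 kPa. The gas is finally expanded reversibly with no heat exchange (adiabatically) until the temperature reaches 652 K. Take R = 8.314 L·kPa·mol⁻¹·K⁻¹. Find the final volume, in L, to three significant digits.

V₃ ≈ 48.5 L

V constant ⇒ P ∝ T: V₂ = V₁; T₂ = T₁·(P₂/P₁) = 817.8 K.
Adiabatic (γ = 5/3), T V^(γ−1) and P V^γ constant: P₃ = P₂·(T₃/T₂)^(γ/(γ−1)) = 84.56 kPa; V₃ = V₂·(T₂/T₃)^(1/(γ−1)) = 48.47 L.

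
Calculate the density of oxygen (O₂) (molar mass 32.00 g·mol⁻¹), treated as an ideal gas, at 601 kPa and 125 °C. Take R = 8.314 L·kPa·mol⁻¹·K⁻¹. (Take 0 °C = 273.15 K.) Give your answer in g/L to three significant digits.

ρ = PM/(RT) = (601 × 32.00) / (8.314 × 398.1)

ρ ≈ 5.81 g/L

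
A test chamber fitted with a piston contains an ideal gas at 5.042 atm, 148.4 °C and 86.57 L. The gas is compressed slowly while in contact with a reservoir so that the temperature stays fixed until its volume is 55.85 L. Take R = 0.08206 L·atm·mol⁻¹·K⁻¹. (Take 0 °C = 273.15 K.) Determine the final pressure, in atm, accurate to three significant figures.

Convert: T₁ = 421.5 K.
T constant ⇒ Boyle's law P V = const: T₂ = T₁; P₂ = P₁·(V₁/V₂) = 7.815 atm.

P₂ ≈ 7.82 atm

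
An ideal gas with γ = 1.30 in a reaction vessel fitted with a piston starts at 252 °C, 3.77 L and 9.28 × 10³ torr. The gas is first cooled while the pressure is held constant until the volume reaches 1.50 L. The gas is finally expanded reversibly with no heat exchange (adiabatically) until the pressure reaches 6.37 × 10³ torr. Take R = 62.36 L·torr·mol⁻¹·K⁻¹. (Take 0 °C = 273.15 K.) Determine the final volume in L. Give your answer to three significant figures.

V₃ ≈ 2.00 L

Convert: T₁ = 525.1 K.
Isobaric, so V/T is constant: P₂ = P₁; T₂ = T₁·(V₂/V₁) = 208.9 K.
Reversible adiabatic, γ = 1.30: T₃ = T₂·(P₃/P₂)^((γ−1)/γ) = 191.6 K; V₃ = V₂·(P₂/P₃)^(1/γ) = 2.004 L.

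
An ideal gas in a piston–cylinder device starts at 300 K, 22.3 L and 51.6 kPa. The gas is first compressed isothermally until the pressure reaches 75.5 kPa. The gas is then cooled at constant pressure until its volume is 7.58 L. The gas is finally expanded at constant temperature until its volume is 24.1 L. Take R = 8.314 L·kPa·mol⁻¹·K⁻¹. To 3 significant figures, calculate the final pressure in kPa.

P₄ ≈ 23.7 kPa

T constant ⇒ Boyle's law P V = const: T₂ = T₁; V₂ = V₁·(P₁/P₂) = 15.24 L.
Isobaric, so V/T is constant: P₃ = P₂; T₃ = T₂·(V₃/V₂) = 149.2 K.
T constant ⇒ Boyle's law P V = const: T₄ = T₃; P₄ = P₃·(V₃/V₄) = 23.75 kPa.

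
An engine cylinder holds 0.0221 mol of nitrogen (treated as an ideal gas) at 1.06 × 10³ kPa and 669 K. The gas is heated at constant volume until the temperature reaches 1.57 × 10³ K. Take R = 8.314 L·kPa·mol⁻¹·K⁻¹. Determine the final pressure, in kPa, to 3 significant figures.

P₂ ≈ 2.49e+03 kPa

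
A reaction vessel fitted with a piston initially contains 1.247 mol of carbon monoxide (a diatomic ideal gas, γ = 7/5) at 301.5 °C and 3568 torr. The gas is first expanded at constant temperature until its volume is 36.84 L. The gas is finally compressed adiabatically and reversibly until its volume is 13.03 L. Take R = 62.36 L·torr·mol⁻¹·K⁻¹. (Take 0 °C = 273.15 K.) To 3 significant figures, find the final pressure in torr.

P₃ ≈ 5.20e+03 torr

Convert: T₁ = 574.6 K.
From PV = nRT: V₁ = nRT₁/P₁ = 12.52 L.
T constant ⇒ Boyle's law P V = const: T₂ = T₁; P₂ = P₁·(V₁/V₂) = 1213 torr.
Adiabatic (γ = 7/5), T V^(γ−1) and P V^γ constant: T₃ = T₂·(V₂/V₃)^(γ−1) = 870.9 K; P₃ = P₂·(V₂/V₃)^γ = 5197 torr.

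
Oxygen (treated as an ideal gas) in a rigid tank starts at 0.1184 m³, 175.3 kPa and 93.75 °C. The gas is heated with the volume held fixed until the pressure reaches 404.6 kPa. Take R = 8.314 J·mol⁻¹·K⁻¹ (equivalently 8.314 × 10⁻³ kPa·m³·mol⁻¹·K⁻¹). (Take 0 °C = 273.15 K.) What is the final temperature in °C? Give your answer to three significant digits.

T₂ ≈ 574 °C

Convert: T₁ = 366.9 K.
V constant ⇒ P ∝ T: V₂ = V₁; T₂ = T₁·(P₂/P₁) = 846.8 K.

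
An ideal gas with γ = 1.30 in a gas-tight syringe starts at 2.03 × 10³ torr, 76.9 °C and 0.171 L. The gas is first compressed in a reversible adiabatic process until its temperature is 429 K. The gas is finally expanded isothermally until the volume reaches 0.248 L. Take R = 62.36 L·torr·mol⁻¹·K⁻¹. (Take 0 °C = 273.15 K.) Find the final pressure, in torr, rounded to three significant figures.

Convert: T₁ = 350.0 K.
Reversible adiabatic, γ = 1.30: P₂ = P₁·(T₂/T₁)^(γ/(γ−1)) = 4901 torr; V₂ = V₁·(T₁/T₂)^(1/(γ−1)) = 0.08681 L.
T constant ⇒ Boyle's law P V = const: T₃ = T₂; P₃ = P₂·(V₂/V₃) = 1715 torr.

P₃ ≈ 1.72e+03 torr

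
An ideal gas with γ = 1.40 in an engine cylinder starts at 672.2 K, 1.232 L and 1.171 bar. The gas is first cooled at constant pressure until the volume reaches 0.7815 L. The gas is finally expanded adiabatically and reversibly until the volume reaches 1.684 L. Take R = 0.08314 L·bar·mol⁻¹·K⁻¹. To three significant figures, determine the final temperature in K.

P constant ⇒ V ∝ T: P₂ = P₁; T₂ = T₁·(V₂/V₁) = 426.4 K.
Reversible adiabatic, γ = 1.40: T₃ = T₂·(V₂/V₃)^(γ−1) = 313.7 K; P₃ = P₂·(V₂/V₃)^γ = 0.3997 bar.

T₃ ≈ 314 K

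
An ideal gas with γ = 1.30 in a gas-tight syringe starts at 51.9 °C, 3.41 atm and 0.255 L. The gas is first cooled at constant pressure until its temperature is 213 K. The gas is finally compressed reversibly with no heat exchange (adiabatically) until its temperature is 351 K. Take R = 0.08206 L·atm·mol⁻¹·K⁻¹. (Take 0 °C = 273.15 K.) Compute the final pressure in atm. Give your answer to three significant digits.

P₃ ≈ 29.7 atm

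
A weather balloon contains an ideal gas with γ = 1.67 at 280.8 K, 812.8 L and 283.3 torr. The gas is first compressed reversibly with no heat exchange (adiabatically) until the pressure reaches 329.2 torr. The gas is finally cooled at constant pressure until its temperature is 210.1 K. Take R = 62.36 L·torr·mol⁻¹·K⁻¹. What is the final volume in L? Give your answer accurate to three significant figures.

Reversible adiabatic, γ = 1.67: T₂ = T₁·(P₂/P₁)^((γ−1)/γ) = 298.2 K; V₂ = V₁·(P₁/P₂)^(1/γ) = 742.9 L.
P constant ⇒ V ∝ T: P₃ = P₂; V₃ = V₂·(T₃/T₂) = 523.4 L.

V₃ ≈ 523 L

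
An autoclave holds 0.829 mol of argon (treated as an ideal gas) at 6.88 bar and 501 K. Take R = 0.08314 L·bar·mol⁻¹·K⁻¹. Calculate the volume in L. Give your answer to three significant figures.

PV = nRT ⇒ V = nRT/P = (0.829 × 0.08314 × 501) / 6.88

V ≈ 5.02 L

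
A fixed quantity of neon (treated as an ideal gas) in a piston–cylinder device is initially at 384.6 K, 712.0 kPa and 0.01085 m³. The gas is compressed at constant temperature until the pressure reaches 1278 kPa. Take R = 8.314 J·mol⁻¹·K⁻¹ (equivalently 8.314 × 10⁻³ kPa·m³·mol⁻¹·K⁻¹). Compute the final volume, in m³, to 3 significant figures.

V₂ ≈ 0.00604 m³

T constant ⇒ Boyle's law P V = const: T₂ = T₁; V₂ = V₁·(P₁/P₂) = 0.006045 m³.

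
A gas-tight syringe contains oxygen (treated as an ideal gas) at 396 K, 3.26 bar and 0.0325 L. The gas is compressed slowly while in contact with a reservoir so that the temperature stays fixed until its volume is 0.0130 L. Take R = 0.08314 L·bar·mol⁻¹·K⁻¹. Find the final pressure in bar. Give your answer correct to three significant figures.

T constant ⇒ Boyle's law P V = const: T₂ = T₁; P₂ = P₁·(V₁/V₂) = 8.150 bar.

P₂ ≈ 8.15 bar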